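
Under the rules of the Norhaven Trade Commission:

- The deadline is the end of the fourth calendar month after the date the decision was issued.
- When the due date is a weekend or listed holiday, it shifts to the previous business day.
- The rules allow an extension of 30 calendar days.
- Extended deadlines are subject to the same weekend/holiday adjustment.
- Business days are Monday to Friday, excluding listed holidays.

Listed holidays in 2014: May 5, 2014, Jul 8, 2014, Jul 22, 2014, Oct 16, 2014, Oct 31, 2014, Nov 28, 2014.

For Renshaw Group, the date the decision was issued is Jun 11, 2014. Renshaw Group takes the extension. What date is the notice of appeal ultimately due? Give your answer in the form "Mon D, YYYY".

Nov 27, 2014

4 months after Jun 11, 2014 falls in October 2014; the last day of that month is Oct 31, 2014.
Oct 31, 2014 is a listed holiday; the preceding business day is Oct 30, 2014 (Thursday).
Applying the 30-calendar-day extension: Oct 30, 2014 + 30 days = Nov 29, 2014.
Because Nov 29, 2014 is a Saturday, the deadline becomes Nov 27, 2014 (Thursday).
The final due date is Nov 27, 2014.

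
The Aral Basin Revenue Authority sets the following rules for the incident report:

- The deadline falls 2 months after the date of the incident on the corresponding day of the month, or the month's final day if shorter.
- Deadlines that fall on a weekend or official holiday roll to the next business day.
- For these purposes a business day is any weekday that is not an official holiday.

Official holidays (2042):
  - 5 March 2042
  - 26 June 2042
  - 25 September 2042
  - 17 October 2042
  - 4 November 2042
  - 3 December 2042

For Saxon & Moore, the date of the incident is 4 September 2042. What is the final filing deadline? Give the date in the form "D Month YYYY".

2 months after 4 September 2042, on the same day of the month, is 4 November 2042.
4 November 2042 is a listed holiday, so it moves to the next business day, 5 November 2042 (Wednesday).
Final deadline: 5 November 2042.

5 November 2042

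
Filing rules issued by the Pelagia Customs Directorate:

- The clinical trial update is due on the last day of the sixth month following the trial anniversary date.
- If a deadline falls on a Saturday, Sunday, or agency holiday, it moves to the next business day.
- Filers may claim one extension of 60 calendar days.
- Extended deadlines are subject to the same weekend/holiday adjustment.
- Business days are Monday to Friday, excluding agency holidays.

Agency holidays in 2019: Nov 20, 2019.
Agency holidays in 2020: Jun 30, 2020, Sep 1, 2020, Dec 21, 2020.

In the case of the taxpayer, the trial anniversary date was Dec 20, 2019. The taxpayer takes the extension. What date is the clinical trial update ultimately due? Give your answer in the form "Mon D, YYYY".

Aug 31, 2020

The sixth month after Dec 20, 2019 is June 2020, whose last day is Jun 30, 2020.
Jun 30, 2020 is a listed holiday; the next business day is Jul 1, 2020 (Wednesday).
The 60-calendar-day extension moves the deadline from Jul 1, 2020 to Aug 30, 2020.
Aug 30, 2020 falls on a Sunday. Rolling to the next business day gives Aug 31, 2020, a Monday.
Final deadline: Aug 31, 2020.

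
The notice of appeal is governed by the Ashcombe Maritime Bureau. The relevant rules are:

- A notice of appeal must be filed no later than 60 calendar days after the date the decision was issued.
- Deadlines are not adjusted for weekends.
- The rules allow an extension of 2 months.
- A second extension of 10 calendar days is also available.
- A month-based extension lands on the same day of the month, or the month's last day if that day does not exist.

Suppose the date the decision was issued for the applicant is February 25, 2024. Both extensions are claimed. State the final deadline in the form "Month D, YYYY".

Trigger date February 25, 2024 + 60 calendar days = April 25, 2024.
April 25, 2024 is a Thursday; no weekend or holiday adjustment applies.
Applying the 2 months extension: 2 months after April 25, 2024 is June 25, 2024.
No adjustment is made for weekends or holidays, so June 25, 2024 stands.
Add the 10 calendar-day extension to June 25, 2024: July 5, 2024.
July 5, 2024 is a Friday; no weekend or holiday adjustment applies.
Final deadline: July 5, 2024.

July 5, 2024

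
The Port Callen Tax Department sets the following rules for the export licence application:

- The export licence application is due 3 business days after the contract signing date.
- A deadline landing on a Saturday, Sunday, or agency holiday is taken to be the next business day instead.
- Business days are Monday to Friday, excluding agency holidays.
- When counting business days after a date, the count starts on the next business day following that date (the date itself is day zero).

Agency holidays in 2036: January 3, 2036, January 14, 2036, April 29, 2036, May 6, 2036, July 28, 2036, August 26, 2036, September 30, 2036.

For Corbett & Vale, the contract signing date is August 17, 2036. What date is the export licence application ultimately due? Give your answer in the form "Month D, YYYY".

3 business days after August 17, 2036, excluding weekends and holidays, is August 20, 2036.
August 20, 2036 falls on a Wednesday, which is a business day, so no adjustment is needed.
Deadline: August 20, 2036.

August 20, 2036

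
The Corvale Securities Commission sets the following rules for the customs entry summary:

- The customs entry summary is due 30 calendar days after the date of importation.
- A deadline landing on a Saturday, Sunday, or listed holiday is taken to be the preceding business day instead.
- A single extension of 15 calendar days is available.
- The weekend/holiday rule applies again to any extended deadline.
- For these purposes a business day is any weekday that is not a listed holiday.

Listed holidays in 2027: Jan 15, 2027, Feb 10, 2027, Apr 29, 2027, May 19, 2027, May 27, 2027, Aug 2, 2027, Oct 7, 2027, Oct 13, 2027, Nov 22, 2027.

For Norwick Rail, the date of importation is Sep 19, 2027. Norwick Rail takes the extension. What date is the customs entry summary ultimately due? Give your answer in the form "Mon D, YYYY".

Trigger date Sep 19, 2027 + 30 calendar days = Oct 19, 2027.
Oct 19, 2027 is a Tuesday and not a listed holiday, so it stands.
The 15-calendar-day extension moves the deadline from Oct 19, 2027 to Nov 3, 2027.
Since Nov 3, 2027 is a Wednesday and not a holiday, the date is unchanged.
Final deadline: Nov 3, 2027.

Nov 3, 2027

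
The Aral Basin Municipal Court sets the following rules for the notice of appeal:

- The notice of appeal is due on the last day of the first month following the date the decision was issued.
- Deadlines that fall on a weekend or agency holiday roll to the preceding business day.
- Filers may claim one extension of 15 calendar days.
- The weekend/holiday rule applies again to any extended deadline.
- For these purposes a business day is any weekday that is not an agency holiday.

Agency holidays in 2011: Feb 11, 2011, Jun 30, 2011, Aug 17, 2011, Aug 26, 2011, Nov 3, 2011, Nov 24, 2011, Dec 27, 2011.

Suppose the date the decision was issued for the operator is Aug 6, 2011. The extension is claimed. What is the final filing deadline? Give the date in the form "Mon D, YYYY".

Oct 14, 2011

1 month after Aug 6, 2011 is September 2011; that month ends on Sep 30, 2011.
Sep 30, 2011 (Friday) is already a business day.
Add the 15 calendar-day extension to Sep 30, 2011: Oct 15, 2011.
Oct 15, 2011 falls on a Saturday. Rolling to the preceding business day gives Oct 14, 2011, a Friday.
Deadline: Oct 14, 2011.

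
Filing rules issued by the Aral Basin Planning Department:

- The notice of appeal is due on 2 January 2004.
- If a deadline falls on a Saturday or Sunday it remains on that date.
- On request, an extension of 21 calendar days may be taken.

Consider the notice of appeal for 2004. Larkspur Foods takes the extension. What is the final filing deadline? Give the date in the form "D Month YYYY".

23 January 2004

Start from the fixed due date, 2 January 2004.
2 January 2004 is a Friday; no weekend or holiday adjustment applies.
The 21-calendar-day extension moves the deadline from 2 January 2004 to 23 January 2004.
No adjustment is made for weekends or holidays, so 23 January 2004 stands.
Final deadline: 23 January 2004.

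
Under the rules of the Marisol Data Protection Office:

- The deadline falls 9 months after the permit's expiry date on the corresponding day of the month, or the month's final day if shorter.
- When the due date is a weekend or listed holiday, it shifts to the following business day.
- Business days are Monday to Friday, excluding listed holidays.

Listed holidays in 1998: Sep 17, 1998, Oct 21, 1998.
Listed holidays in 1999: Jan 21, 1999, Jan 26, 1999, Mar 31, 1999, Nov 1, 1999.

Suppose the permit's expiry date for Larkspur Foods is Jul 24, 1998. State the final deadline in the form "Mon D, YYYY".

Apr 26, 1999

Moving 9 months forward from Jul 24, 1998 on the corresponding day gives Apr 24, 1999.
Apr 24, 1999 is a Saturday; the next business day is Apr 26, 1999 (Monday).
So the filing is due Apr 26, 1999.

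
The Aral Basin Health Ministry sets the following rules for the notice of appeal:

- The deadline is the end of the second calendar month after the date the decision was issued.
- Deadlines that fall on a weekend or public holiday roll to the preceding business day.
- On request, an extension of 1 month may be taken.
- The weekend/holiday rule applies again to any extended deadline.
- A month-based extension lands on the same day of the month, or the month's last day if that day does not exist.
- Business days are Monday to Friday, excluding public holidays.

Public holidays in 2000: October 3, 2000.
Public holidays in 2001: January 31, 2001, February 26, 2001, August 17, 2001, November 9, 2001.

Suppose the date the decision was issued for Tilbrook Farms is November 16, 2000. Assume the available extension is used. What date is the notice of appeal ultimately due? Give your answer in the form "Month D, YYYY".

2 months after November 16, 2000 is January 2001; that month ends on January 31, 2001.
January 31, 2001 is a listed holiday, so it moves to the preceding business day, January 30, 2001 (Tuesday).
Applying the 1 month extension: 1 month after January 30, 2001 is February 28, 2001 (day 30 does not exist in February, so the month's last day is used).
February 28, 2001 (Wednesday) is already a business day.
So the filing is due February 28, 2001.

February 28, 2001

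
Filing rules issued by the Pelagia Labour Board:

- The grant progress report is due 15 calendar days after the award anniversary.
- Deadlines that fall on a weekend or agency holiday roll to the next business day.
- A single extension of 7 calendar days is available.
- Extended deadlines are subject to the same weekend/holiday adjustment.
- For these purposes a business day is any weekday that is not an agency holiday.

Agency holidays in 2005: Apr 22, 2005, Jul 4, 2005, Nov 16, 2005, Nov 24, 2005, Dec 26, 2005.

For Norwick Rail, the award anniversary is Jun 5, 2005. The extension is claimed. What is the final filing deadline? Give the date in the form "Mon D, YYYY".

Adding 15 calendar days to Jun 5, 2005 gives Jun 20, 2005.
Since Jun 20, 2005 is a Monday and not a holiday, the date is unchanged.
Add the 7 calendar-day extension to Jun 20, 2005: Jun 27, 2005.
Since Jun 27, 2005 is a Monday and not a holiday, the date is unchanged.
Final deadline: Jun 27, 2005.

Jun 27, 2005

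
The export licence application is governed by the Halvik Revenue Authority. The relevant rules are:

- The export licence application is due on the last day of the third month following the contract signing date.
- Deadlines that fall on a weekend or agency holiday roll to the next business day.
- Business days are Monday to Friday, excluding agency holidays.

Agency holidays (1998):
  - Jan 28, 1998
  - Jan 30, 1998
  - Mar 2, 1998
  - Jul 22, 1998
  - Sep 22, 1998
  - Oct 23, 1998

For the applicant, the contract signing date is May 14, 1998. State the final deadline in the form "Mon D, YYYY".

3 months after May 14, 1998 falls in August 1998; the last day of that month is Aug 31, 1998.
Aug 31, 1998 is a Monday and not a listed holiday, so it stands.
Final deadline: Aug 31, 1998.

Aug 31, 1998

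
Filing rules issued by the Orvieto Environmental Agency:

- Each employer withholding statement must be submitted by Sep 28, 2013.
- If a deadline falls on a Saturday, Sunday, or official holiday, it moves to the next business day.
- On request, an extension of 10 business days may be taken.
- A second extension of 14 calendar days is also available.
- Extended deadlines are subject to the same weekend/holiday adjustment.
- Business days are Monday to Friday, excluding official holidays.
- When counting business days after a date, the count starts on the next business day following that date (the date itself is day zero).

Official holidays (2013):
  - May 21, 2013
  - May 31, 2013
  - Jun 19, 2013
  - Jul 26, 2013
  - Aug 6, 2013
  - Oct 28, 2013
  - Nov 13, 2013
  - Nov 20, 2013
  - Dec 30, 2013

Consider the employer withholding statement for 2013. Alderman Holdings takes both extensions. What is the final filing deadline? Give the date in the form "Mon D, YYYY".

Oct 29, 2013

The stated deadline is Sep 28, 2013.
Because Sep 28, 2013 is a Saturday, the deadline becomes Sep 30, 2013 (Monday).
Counting 10 further business days from Sep 30, 2013 reaches Oct 14, 2013.
Oct 14, 2013 falls on a Monday, which is a business day, so no adjustment is needed.
Applying the 14-calendar-day extension: Oct 14, 2013 + 14 days = Oct 28, 2013.
Because Oct 28, 2013 is a listed holiday, the deadline becomes Oct 29, 2013 (Tuesday).
The final due date is Oct 29, 2013.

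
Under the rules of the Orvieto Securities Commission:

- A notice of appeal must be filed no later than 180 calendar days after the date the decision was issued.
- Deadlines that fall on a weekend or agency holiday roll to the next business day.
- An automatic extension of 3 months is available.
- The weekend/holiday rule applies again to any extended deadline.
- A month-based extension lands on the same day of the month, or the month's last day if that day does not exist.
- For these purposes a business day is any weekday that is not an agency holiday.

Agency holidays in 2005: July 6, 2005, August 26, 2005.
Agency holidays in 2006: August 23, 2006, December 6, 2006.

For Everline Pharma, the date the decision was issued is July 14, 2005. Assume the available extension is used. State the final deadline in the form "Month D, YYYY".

Adding 180 calendar days to July 14, 2005 gives January 10, 2006.
January 10, 2006 (Tuesday) is already a business day.
The 3 months extension carries January 10, 2006 to April 10, 2006.
April 10, 2006 (Monday) is already a business day.
The final due date is April 10, 2006.

April 10, 2006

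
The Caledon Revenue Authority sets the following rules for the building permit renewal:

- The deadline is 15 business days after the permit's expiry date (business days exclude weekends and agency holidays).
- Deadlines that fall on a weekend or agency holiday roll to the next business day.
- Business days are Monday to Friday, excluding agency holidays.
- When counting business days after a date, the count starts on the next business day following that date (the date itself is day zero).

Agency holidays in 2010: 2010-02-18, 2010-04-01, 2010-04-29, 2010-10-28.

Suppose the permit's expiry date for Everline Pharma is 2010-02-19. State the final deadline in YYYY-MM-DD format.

2010-03-12

15 business days after 2010-02-19, excluding weekends and holidays, is 2010-03-12.
2010-03-12 (Friday) is already a business day.
Final deadline: 2010-03-12.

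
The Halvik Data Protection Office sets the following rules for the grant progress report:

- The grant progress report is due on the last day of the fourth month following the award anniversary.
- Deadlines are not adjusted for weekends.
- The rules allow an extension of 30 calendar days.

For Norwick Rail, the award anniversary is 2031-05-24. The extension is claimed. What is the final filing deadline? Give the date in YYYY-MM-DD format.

2031-10-30

The fourth month after 2031-05-24 is September 2031, whose last day is 2031-09-30.
2031-09-30 falls on a Tuesday. The rules make no weekend/holiday allowance, so it remains 2031-09-30.
Applying the 30-calendar-day extension: 2031-09-30 + 30 days = 2031-10-30.
No adjustment is made for weekends or holidays, so 2031-10-30 stands.
Final deadline: 2031-10-30.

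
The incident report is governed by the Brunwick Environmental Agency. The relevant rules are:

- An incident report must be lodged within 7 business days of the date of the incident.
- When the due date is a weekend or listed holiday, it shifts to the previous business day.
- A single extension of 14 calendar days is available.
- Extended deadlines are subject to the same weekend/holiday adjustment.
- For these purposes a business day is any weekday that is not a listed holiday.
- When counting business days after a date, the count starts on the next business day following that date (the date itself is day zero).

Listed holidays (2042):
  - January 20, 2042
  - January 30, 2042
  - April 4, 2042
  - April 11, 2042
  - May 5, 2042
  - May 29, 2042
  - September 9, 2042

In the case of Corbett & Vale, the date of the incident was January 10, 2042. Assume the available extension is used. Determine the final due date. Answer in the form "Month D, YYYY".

February 5, 2042

7 business days after January 10, 2042, excluding weekends and holidays, is January 22, 2042.
Since January 22, 2042 is a Wednesday and not a holiday, the date is unchanged.
With the 14-day extension, January 22, 2042 becomes February 5, 2042.
Since February 5, 2042 is a Wednesday and not a holiday, the date is unchanged.
Final deadline: February 5, 2042.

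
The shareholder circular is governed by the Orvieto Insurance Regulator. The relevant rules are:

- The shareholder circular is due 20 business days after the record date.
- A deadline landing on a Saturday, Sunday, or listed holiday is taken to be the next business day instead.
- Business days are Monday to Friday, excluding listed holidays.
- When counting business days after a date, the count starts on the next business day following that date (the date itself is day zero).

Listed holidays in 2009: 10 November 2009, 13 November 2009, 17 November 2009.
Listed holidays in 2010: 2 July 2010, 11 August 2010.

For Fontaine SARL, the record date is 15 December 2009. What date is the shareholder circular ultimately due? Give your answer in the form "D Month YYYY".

12 January 2010

20 business days after 15 December 2009, excluding weekends and holidays, is 12 January 2010.
12 January 2010 is a Tuesday and not a listed holiday, so it stands.
So the filing is due 12 January 2010.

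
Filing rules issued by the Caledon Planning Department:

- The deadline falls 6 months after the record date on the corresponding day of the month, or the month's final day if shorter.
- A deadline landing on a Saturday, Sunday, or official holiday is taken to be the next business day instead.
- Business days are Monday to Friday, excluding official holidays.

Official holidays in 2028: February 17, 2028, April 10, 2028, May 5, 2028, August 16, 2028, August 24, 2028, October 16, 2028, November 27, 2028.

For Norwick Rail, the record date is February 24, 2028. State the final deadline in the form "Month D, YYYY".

6 months from February 24, 2028 is August 24, 2028.
Because August 24, 2028 is a listed holiday, the deadline becomes August 25, 2028 (Friday).
The final due date is August 25, 2028.

August 25, 2028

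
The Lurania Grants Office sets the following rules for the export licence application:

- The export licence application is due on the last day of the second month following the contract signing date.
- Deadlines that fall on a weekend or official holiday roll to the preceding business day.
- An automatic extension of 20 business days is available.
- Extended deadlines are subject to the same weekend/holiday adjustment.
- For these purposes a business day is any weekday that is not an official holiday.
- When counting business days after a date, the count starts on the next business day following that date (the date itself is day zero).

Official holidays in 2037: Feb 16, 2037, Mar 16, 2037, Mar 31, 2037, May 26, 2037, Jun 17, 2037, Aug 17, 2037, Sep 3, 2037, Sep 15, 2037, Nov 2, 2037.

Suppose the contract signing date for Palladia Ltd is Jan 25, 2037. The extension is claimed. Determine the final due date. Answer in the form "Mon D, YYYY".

2 months after Jan 25, 2037 falls in March 2037; the last day of that month is Mar 31, 2037.
Mar 31, 2037 is a listed holiday; the preceding business day is Mar 30, 2037 (Monday).
Counting 20 further business days from Mar 30, 2037 reaches Apr 28, 2037.
Apr 28, 2037 is a Tuesday and not a listed holiday, so it stands.
The final due date is Apr 28, 2037.

Apr 28, 2037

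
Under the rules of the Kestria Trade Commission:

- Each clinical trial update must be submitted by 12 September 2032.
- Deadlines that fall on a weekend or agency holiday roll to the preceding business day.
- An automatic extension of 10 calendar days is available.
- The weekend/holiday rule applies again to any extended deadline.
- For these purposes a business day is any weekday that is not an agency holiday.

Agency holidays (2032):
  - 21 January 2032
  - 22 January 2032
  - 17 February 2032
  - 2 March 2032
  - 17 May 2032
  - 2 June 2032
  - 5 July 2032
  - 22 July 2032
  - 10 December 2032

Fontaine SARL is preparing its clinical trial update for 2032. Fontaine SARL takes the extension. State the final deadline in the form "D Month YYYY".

20 September 2032

The statutory due date is 12 September 2032.
Because 12 September 2032 is a Sunday, the deadline becomes 10 September 2032 (Friday).
Add the 10 calendar-day extension to 10 September 2032: 20 September 2032.
20 September 2032 (Monday) is already a business day.
Deadline: 20 September 2032.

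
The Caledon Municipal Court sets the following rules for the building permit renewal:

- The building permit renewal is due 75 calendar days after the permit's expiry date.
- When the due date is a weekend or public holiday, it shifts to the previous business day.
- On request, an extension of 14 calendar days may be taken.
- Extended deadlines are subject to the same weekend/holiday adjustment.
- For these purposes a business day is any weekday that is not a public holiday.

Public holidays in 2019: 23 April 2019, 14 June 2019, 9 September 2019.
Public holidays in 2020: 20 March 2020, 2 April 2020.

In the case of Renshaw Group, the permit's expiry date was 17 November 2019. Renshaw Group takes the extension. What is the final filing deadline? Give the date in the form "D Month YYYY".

75 calendar days after 17 November 2019 is 31 January 2020.
31 January 2020 is a Friday and not a listed holiday, so it stands.
Applying the 14-calendar-day extension: 31 January 2020 + 14 days = 14 February 2020.
14 February 2020 (Friday) is already a business day.
Final deadline: 14 February 2020.

14 February 2020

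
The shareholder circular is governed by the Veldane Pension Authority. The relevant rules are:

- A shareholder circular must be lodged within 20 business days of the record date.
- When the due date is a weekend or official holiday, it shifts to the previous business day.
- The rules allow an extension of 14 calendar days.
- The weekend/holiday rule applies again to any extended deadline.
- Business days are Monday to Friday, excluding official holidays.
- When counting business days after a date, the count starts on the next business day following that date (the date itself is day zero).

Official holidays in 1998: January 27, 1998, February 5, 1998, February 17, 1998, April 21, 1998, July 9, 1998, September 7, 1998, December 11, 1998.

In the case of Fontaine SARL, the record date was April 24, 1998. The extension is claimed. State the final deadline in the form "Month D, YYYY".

June 5, 1998

20 business days after April 24, 1998, excluding weekends and holidays, is May 22, 1998.
Since May 22, 1998 is a Friday and not a holiday, the date is unchanged.
The 14-calendar-day extension moves the deadline from May 22, 1998 to June 5, 1998.
Since June 5, 1998 is a Friday and not a holiday, the date is unchanged.
The final due date is June 5, 1998.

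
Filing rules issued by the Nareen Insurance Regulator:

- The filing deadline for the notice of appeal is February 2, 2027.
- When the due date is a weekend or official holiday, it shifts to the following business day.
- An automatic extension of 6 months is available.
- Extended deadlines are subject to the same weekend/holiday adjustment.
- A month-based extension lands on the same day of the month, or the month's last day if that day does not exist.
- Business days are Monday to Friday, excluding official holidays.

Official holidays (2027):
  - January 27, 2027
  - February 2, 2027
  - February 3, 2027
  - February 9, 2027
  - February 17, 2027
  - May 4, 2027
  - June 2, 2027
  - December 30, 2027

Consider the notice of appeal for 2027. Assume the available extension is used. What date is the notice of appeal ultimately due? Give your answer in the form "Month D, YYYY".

The stated deadline is February 2, 2027.
February 2, 2027 is a listed holiday; the next business day is February 4, 2027 (Thursday).
Applying the 6 months extension: 6 months after February 4, 2027 is August 4, 2027.
August 4, 2027 is a Wednesday and not a listed holiday, so it stands.
Deadline: August 4, 2027.

August 4, 2027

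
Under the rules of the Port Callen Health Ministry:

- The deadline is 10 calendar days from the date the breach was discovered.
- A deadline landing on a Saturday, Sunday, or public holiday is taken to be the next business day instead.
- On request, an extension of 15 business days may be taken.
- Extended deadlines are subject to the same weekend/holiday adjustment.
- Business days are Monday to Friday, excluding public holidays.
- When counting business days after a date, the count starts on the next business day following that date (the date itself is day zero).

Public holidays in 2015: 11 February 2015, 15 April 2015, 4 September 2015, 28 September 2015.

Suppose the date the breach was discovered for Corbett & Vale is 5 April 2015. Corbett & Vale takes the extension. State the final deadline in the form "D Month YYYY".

7 May 2015

Trigger date 5 April 2015 + 10 calendar days = 15 April 2015.
15 April 2015 is a listed holiday; the next business day is 16 April 2015 (Thursday).
Applying the 15-business-day extension: 15 business days after 16 April 2015 is 7 May 2015.
7 May 2015 (Thursday) is already a business day.
So the filing is due 7 May 2015.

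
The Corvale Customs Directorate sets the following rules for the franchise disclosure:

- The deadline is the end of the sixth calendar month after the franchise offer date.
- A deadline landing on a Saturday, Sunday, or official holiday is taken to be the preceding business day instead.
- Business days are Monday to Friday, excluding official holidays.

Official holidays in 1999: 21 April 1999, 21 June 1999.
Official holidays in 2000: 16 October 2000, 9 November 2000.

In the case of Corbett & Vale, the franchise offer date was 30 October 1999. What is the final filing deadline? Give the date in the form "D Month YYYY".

6 months after 30 October 1999 falls in April 2000; the last day of that month is 30 April 2000.
30 April 2000 is a Sunday; the preceding business day is 28 April 2000 (Friday).
So the filing is due 28 April 2000.

28 April 2000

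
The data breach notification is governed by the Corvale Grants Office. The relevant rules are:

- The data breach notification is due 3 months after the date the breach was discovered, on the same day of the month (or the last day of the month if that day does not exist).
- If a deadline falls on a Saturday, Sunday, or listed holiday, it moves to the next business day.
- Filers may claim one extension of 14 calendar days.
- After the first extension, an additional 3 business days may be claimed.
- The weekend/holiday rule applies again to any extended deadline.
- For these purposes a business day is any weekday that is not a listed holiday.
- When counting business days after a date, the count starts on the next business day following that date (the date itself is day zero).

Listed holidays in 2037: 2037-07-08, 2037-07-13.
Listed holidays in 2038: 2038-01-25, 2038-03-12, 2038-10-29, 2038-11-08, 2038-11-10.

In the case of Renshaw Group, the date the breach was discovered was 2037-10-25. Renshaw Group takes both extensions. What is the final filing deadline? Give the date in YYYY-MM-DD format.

Moving 3 months forward from 2037-10-25 on the corresponding day gives 2038-01-25.
2038-01-25 is a listed holiday, so it moves to the next business day, 2038-01-26 (Tuesday).
Add the 14 calendar-day extension to 2038-01-26: 2038-02-09.
2038-02-09 falls on a Tuesday, which is a business day, so no adjustment is needed.
Counting 3 further business days from 2038-02-09 reaches 2038-02-12.
2038-02-12 is a Friday and not a listed holiday, so it stands.
The final due date is 2038-02-12.

2038-02-12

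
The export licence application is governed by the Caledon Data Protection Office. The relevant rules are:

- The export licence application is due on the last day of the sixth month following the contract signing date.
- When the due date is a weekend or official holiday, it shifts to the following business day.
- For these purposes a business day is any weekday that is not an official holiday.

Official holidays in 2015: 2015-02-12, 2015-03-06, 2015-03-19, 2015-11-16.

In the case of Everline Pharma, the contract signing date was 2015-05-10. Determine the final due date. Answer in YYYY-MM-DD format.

The sixth month after 2015-05-10 is November 2015, whose last day is 2015-11-30.
2015-11-30 is a Monday and not a listed holiday, so it stands.
Final deadline: 2015-11-30.

2015-11-30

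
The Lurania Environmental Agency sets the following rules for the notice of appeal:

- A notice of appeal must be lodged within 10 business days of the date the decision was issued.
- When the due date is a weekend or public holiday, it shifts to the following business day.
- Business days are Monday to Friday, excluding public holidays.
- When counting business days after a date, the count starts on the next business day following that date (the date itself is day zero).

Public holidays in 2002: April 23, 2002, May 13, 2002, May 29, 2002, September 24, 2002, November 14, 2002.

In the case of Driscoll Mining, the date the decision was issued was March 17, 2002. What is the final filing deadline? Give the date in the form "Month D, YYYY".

Counting 10 business days after March 17, 2002 (skipping weekends and listed holidays) reaches March 29, 2002.
March 29, 2002 is a Friday and not a listed holiday, so it stands.
So the filing is due March 29, 2002.

March 29, 2002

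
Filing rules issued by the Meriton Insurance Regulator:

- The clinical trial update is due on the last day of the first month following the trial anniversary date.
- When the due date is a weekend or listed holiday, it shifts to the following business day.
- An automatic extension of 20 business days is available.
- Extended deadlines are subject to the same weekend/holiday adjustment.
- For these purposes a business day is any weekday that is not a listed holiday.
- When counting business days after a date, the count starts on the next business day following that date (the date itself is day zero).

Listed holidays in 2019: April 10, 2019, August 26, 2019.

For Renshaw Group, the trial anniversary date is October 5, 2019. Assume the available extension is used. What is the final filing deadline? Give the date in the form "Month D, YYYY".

December 30, 2019

1 month after October 5, 2019 is November 2019; that month ends on November 30, 2019.
November 30, 2019 falls on a Saturday. Rolling to the next business day gives December 2, 2019, a Monday.
Applying the 20-business-day extension: 20 business days after December 2, 2019 is December 30, 2019.
December 30, 2019 falls on a Monday, which is a business day, so no adjustment is needed.
The final due date is December 30, 2019.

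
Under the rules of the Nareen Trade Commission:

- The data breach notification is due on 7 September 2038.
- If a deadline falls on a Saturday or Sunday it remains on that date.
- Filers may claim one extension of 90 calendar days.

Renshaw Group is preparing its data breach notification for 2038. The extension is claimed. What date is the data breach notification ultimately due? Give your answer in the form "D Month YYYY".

6 December 2038

Start from the fixed due date, 7 September 2038.
7 September 2038 is a Tuesday; no weekend or holiday adjustment applies.
Add the 90 calendar-day extension to 7 September 2038: 6 December 2038.
6 December 2038 falls on a Monday. The rules make no weekend/holiday allowance, so it remains 6 December 2038.
So the filing is due 6 December 2038.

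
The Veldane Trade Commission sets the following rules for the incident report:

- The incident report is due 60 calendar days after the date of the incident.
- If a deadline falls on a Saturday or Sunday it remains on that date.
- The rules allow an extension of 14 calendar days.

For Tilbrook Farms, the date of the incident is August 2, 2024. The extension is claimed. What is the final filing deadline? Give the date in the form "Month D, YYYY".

60 calendar days after August 2, 2024 is October 1, 2024.
October 1, 2024 is a Tuesday; no weekend or holiday adjustment applies.
Add the 14 calendar-day extension to October 1, 2024: October 15, 2024.
No adjustment is made for weekends or holidays, so October 15, 2024 stands.
Deadline: October 15, 2024.

October 15, 2024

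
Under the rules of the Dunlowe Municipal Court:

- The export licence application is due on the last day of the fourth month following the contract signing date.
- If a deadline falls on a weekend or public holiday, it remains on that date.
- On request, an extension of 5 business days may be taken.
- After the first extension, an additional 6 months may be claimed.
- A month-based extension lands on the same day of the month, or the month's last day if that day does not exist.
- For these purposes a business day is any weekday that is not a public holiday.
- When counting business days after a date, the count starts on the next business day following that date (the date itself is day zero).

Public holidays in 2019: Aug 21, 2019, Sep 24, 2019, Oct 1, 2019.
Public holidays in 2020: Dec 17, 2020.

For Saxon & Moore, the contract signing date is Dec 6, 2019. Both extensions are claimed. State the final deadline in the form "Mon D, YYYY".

4 months after Dec 6, 2019 falls in April 2020; the last day of that month is Apr 30, 2020.
No adjustment is made for weekends or holidays, so Apr 30, 2020 stands.
The 5-business-day extension runs from Apr 30, 2020 to May 7, 2020.
May 7, 2020 is a Thursday; no weekend or holiday adjustment applies.
Applying the 6 months extension: 6 months after May 7, 2020 is Nov 7, 2020.
Nov 7, 2020 falls on a Saturday. The rules make no weekend/holiday allowance, so it remains Nov 7, 2020.
The final due date is Nov 7, 2020.

Nov 7, 2020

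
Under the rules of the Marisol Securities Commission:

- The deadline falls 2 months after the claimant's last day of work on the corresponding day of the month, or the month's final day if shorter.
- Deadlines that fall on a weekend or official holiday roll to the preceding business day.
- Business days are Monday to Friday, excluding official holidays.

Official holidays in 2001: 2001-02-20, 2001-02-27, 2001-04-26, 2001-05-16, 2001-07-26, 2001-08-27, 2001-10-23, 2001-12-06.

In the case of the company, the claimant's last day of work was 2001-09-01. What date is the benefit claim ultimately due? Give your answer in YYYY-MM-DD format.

2001-11-01

2 months from 2001-09-01 is 2001-11-01.
2001-11-01 (Thursday) is already a business day.
The final due date is 2001-11-01.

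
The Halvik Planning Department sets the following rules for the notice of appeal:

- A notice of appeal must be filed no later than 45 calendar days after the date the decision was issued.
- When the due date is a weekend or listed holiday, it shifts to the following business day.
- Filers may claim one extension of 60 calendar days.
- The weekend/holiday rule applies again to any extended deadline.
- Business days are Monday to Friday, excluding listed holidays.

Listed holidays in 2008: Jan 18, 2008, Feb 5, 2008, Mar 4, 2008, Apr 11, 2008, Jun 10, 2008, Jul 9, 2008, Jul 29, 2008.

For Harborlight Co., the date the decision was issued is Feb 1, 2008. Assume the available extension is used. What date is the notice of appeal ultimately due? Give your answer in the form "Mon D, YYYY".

May 16, 2008

Trigger date Feb 1, 2008 + 45 calendar days = Mar 17, 2008.
Mar 17, 2008 (Monday) is already a business day.
Applying the 60-calendar-day extension: Mar 17, 2008 + 60 days = May 16, 2008.
Since May 16, 2008 is a Friday and not a holiday, the date is unchanged.
So the filing is due May 16, 2008.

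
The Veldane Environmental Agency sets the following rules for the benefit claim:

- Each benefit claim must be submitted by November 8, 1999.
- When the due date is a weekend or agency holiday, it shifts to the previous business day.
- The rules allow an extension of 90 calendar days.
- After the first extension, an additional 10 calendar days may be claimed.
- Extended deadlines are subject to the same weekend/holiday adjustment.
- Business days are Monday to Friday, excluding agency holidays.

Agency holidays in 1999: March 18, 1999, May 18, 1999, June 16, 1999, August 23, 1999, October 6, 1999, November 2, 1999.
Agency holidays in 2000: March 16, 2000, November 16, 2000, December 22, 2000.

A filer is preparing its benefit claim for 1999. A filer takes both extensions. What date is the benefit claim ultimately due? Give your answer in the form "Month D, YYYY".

The statutory due date is November 8, 1999.
November 8, 1999 is a Monday and not a listed holiday, so it stands.
With the 90-day extension, November 8, 1999 becomes February 6, 2000.
February 6, 2000 falls on a Sunday. Rolling to the preceding business day gives February 4, 2000, a Friday.
The 10-calendar-day extension moves the deadline from February 4, 2000 to February 14, 2000.
February 14, 2000 (Monday) is already a business day.
Final deadline: February 14, 2000.

February 14, 2000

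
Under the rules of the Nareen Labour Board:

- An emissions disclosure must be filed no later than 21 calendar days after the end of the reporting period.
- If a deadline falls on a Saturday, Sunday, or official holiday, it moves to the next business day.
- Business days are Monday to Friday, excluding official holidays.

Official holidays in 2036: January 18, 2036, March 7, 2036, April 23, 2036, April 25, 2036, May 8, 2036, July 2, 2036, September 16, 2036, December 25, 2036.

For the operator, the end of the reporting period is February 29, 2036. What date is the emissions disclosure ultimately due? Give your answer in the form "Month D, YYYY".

From February 29, 2036, 21 calendar days later is March 21, 2036.
March 21, 2036 (Friday) is already a business day.
The final due date is March 21, 2036.

March 21, 2036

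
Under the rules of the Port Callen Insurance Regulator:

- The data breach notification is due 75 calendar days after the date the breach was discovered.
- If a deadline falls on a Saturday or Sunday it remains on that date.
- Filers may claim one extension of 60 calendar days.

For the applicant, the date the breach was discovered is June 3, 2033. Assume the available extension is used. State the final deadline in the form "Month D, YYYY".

October 16, 2033

75 calendar days after June 3, 2033 is August 17, 2033.
August 17, 2033 falls on a Wednesday. The rules make no weekend/holiday allowance, so it remains August 17, 2033.
With the 60-day extension, August 17, 2033 becomes October 16, 2033.
No adjustment is made for weekends or holidays, so October 16, 2033 stands.
Final deadline: October 16, 2033.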